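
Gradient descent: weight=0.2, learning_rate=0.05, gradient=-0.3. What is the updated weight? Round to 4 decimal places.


w_new = w_old - lr * gradient
= 0.2 - 0.05 * -0.3
= 0.2 - (-0.015)
= 0.2150

0.2150


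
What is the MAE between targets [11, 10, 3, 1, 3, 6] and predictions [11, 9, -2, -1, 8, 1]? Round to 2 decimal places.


Absolute errors: [0, 1, 5, 2, 5, 5]
Sum of absolute errors = 18
MAE = 18 / 6 = 3.00

3.00


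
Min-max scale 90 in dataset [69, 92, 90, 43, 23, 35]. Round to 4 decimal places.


Min = 23, Max = 92
Range = 92 - 23 = 69
Scaled = (x - min) / (max - min)
= (90 - 23) / 69
= 67 / 69
= 0.9710

0.9710


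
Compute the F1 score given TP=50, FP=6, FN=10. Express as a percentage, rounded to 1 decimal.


Precision = TP / (TP + FP) = 50 / 56 = 0.8929
Recall = TP / (TP + FN) = 50 / 60 = 0.8333
F1 = 2 * P * R / (P + R)
= 2 * 0.8929 * 0.8333 / (0.8929 + 0.8333)
= 1.4881 / 1.7262
= 0.8621
As percentage: 86.2%

86.2


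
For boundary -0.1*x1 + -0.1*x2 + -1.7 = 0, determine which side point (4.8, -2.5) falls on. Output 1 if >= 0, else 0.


Compute -0.1 * 4.8 + -0.1 * -2.5 + -1.7
= -0.48 + 0.25 + -1.7
= -1.93
Since -1.93 < 0, the point is on the negative side.

0


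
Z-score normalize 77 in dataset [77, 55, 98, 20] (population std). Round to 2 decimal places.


Mean = (77 + 55 + 98 + 20) / 4 = 62.5
Variance = sum((x_i - mean)^2) / n = 833.25
Std = sqrt(833.25) = 28.8661
Z = (x - mean) / std
= (77 - 62.5) / 28.8661
= 14.5 / 28.8661
= 0.50

0.50


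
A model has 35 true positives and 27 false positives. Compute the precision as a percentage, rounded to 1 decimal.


Precision = TP / (TP + FP) * 100
= 35 / (35 + 27)
= 35 / 62
= 0.5645
= 56.5%

56.5


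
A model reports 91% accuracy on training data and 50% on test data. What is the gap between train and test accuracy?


Gap = train_accuracy - test_accuracy
= 91 - 50
= 41%
This large gap strongly indicates overfitting.

41


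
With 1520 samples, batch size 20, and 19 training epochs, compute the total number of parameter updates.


Iterations per epoch = 1520 / 20 = 76
Total updates = iterations_per_epoch * epochs
= 76 * 19
= 1444

1444


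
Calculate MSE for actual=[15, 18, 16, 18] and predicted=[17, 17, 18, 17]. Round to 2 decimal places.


Differences: [-2, 1, -2, 1]
Squared errors: [4, 1, 4, 1]
Sum of squared errors = 10
MSE = 10 / 4 = 2.50

2.50


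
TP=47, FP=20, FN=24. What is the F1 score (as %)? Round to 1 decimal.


Precision = TP / (TP + FP) = 47 / 67 = 0.7015
Recall = TP / (TP + FN) = 47 / 71 = 0.662
F1 = 2 * P * R / (P + R)
= 2 * 0.7015 * 0.662 / (0.7015 + 0.662)
= 0.9287 / 1.3635
= 0.6812
As percentage: 68.1%

68.1


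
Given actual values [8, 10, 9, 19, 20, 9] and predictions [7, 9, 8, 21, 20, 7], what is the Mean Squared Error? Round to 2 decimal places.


Differences: [1, 1, 1, -2, 0, 2]
Squared errors: [1, 1, 1, 4, 0, 4]
Sum of squared errors = 11
MSE = 11 / 6 = 1.83

1.83


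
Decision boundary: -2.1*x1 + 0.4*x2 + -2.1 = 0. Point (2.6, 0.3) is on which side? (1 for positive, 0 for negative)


Compute -2.1 * 2.6 + 0.4 * 0.3 + -2.1
= -5.46 + 0.12 + -2.1
= -7.44
Since -7.44 < 0, the point is on the negative side.

0


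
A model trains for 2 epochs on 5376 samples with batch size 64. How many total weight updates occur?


Iterations per epoch = 5376 / 64 = 84
Total updates = iterations_per_epoch * epochs
= 84 * 2
= 168

168


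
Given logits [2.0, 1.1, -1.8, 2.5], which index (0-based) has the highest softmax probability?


Softmax is a monotonic transformation, so it preserves the argmax.
We need to find the index of the maximum logit.
Index 0: 2.0
Index 1: 1.1
Index 2: -1.8
Index 3: 2.5
Maximum logit = 2.5 at index 3

3


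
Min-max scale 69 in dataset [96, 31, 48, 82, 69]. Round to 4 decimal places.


Min = 31, Max = 96
Range = 96 - 31 = 65
Scaled = (x - min) / (max - min)
= (69 - 31) / 65
= 38 / 65
= 0.5846

0.5846


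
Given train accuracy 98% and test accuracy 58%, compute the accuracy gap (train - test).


Gap = train_accuracy - test_accuracy
= 98 - 58
= 40%
This large gap strongly indicates overfitting.

40


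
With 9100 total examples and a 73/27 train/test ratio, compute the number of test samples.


Train samples = 9100 * 73% = 6643
Test samples = 9100 - 6643
= 2457

2457


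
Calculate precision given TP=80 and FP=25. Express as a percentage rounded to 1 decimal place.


Precision = TP / (TP + FP) * 100
= 80 / (80 + 25)
= 80 / 105
= 0.7619
= 76.2%

76.2


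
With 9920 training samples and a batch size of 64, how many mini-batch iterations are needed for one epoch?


Iterations per epoch = dataset_size / batch_size
= 9920 / 64
= 155

155


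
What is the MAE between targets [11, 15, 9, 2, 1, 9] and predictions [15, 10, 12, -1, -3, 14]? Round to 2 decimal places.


Absolute errors: [4, 5, 3, 3, 4, 5]
Sum of absolute errors = 24
MAE = 24 / 6 = 4.00

4.00


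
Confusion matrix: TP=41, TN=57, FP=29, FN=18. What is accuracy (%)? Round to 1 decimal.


Accuracy = (TP + TN) / (TP + TN + FP + FN) * 100
= (41 + 57) / (41 + 57 + 29 + 18)
= 98 / 145
= 0.6759
= 67.6%

67.6


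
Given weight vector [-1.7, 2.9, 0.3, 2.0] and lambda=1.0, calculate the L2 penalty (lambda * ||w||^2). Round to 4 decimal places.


Squaring each weight:
(-1.7)^2 = 2.89
2.9^2 = 8.41
0.3^2 = 0.09
2.0^2 = 4.0
Sum of squares = 15.39
Penalty = 1.0 * 15.39 = 15.3900

15.3900


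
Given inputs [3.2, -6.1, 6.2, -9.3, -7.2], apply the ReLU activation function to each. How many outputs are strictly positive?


ReLU(x) = max(0, x) for each element:
ReLU(3.2) = 3.2
ReLU(-6.1) = 0
ReLU(6.2) = 6.2
ReLU(-9.3) = 0
ReLU(-7.2) = 0
Active neurons (>0): 2

2


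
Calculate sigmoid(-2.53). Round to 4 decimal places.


sigmoid(z) = 1 / (1 + exp(-z))
exp(-(-2.53)) = exp(2.53) = 12.5535
1 + 12.5535 = 13.5535
1 / 13.5535 = 0.0738

0.0738


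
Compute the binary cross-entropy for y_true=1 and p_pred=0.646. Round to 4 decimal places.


For y=1: Loss = -log(p)
= -log(0.646)
= -(-0.437)
= 0.4370

0.4370


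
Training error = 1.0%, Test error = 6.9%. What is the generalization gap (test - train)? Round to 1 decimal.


Generalization gap = test_error - train_error
= 6.9 - 1.0
= 5.9%
A moderate gap.

5.9


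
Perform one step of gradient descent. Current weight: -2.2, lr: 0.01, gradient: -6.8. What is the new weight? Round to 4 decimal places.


w_new = w_old - lr * gradient
= -2.2 - 0.01 * -6.8
= -2.2 - (-0.068)
= -2.1320

-2.1320


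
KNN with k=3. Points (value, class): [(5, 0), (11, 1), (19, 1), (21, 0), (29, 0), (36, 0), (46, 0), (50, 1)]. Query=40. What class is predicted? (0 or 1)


Distances from query 40:
Point 36 (class 0): distance = 4
Point 46 (class 0): distance = 6
Point 50 (class 1): distance = 10
K=3 nearest neighbors: classes = [0, 0, 1]
Votes for class 1: 1 / 3
Majority vote => class 0

0


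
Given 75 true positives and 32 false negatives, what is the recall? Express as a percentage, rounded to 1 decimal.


Recall = TP / (TP + FN) * 100
= 75 / (75 + 32)
= 75 / 107
= 0.7009
= 70.1%

70.1


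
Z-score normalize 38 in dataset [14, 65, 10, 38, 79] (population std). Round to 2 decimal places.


Mean = (14 + 65 + 10 + 38 + 79) / 5 = 41.2
Variance = sum((x_i - mean)^2) / n = 743.76
Std = sqrt(743.76) = 27.272
Z = (x - mean) / std
= (38 - 41.2) / 27.272
= -3.2 / 27.272
= -0.12

-0.12


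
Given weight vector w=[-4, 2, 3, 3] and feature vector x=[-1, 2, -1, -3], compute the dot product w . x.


Element-wise products:
-4 * -1 = 4
2 * 2 = 4
3 * -1 = -3
3 * -3 = -9
Sum = 4 + 4 + -3 + -9
= -4

-4


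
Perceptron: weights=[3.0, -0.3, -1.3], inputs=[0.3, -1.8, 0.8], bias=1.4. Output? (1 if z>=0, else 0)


z = w . x + b
= 3.0*0.3 + -0.3*-1.8 + -1.3*0.8 + 1.4
= 0.9 + 0.54 + -1.04 + 1.4
= 0.4 + 1.4
= 1.8
Since z = 1.8 >= 0, output = 1

1


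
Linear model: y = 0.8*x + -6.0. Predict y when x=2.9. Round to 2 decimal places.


y = 0.8 * 2.9 + (-6.0)
= 2.32 + (-6.0)
= -3.68

-3.68


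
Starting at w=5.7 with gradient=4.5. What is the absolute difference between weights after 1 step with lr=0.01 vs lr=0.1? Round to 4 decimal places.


With lr=0.01: w_new = 5.7 - 0.01 * 4.5 = 5.655
With lr=0.1: w_new = 5.7 - 0.1 * 4.5 = 5.25
Absolute difference = |5.655 - 5.25|
= 0.4050

0.4050


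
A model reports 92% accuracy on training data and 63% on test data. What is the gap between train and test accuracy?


Gap = train_accuracy - test_accuracy
= 92 - 63
= 29%
This large gap strongly indicates overfitting.

29


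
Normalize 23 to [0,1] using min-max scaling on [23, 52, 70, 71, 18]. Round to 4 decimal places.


Min = 18, Max = 71
Range = 71 - 18 = 53
Scaled = (x - min) / (max - min)
= (23 - 18) / 53
= 5 / 53
= 0.0943

0.0943


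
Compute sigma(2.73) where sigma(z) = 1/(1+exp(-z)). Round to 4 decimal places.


sigmoid(z) = 1 / (1 + exp(-z))
exp(-(2.73)) = exp(-2.73) = 0.0652
1 + 0.0652 = 1.0652
1 / 1.0652 = 0.9388

0.9388


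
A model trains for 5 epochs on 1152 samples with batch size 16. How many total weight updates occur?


Iterations per epoch = 1152 / 16 = 72
Total updates = iterations_per_epoch * epochs
= 72 * 5
= 360

360


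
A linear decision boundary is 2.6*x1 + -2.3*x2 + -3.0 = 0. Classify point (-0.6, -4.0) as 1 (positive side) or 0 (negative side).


Compute 2.6 * -0.6 + -2.3 * -4.0 + -3.0
= -1.56 + 9.2 + -3.0
= 4.64
Since 4.64 >= 0, the point is on the positive side.

1


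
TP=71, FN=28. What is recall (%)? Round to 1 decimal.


Recall = TP / (TP + FN) * 100
= 71 / (71 + 28)
= 71 / 99
= 0.7172
= 71.7%

71.7


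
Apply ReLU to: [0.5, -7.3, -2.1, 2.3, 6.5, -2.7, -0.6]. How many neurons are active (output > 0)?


ReLU(x) = max(0, x) for each element:
ReLU(0.5) = 0.5
ReLU(-7.3) = 0
ReLU(-2.1) = 0
ReLU(2.3) = 2.3
ReLU(6.5) = 6.5
ReLU(-2.7) = 0
ReLU(-0.6) = 0
Active neurons (>0): 3

3


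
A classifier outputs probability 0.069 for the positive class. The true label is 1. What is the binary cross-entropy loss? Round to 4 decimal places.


For y=1: Loss = -log(p)
= -log(0.069)
= -(-2.6736)
= 2.6736

2.6736


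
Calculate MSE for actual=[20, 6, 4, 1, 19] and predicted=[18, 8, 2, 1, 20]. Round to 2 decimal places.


Differences: [2, -2, 2, 0, -1]
Squared errors: [4, 4, 4, 0, 1]
Sum of squared errors = 13
MSE = 13 / 5 = 2.60

2.60


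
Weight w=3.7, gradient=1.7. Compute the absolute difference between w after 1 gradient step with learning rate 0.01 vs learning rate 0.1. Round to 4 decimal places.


With lr=0.01: w_new = 3.7 - 0.01 * 1.7 = 3.683
With lr=0.1: w_new = 3.7 - 0.1 * 1.7 = 3.53
Absolute difference = |3.683 - 3.53|
= 0.1530

0.1530


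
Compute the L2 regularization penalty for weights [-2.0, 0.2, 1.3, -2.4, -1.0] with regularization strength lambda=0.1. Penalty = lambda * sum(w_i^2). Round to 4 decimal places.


Squaring each weight:
(-2.0)^2 = 4.0
0.2^2 = 0.04
1.3^2 = 1.69
(-2.4)^2 = 5.76
(-1.0)^2 = 1.0
Sum of squares = 12.49
Penalty = 0.1 * 12.49 = 1.2490

1.2490


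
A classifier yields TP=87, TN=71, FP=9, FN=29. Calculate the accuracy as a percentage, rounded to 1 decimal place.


Accuracy = (TP + TN) / (TP + TN + FP + FN) * 100
= (87 + 71) / (87 + 71 + 9 + 29)
= 158 / 196
= 0.8061
= 80.6%

80.6


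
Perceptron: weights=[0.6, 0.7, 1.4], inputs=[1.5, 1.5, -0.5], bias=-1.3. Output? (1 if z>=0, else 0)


z = w . x + b
= 0.6*1.5 + 0.7*1.5 + 1.4*-0.5 + -1.3
= 0.9 + 1.05 + -0.7 + -1.3
= 1.25 + -1.3
= -0.05
Since z = -0.05 < 0, output = 0

0


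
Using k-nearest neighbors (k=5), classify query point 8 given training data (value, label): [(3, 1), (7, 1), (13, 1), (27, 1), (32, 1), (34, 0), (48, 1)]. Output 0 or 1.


Distances from query 8:
Point 7 (class 1): distance = 1
Point 3 (class 1): distance = 5
Point 13 (class 1): distance = 5
Point 27 (class 1): distance = 19
Point 32 (class 1): distance = 24
K=5 nearest neighbors: classes = [1, 1, 1, 1, 1]
Votes for class 1: 5 / 5
Majority vote => class 1

1


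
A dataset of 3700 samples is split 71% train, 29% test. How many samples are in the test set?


Train samples = 3700 * 71% = 2627
Test samples = 3700 - 2627
= 1073

1073


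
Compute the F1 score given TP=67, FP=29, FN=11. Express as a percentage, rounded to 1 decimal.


Precision = TP / (TP + FP) = 67 / 96 = 0.6979
Recall = TP / (TP + FN) = 67 / 78 = 0.859
F1 = 2 * P * R / (P + R)
= 2 * 0.6979 * 0.859 / (0.6979 + 0.859)
= 1.199 / 1.5569
= 0.7701
As percentage: 77.0%

77.0


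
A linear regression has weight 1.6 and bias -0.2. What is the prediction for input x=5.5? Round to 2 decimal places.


y = 1.6 * 5.5 + (-0.2)
= 8.8 + (-0.2)
= 8.60

8.60


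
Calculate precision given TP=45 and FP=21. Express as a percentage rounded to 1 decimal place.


Precision = TP / (TP + FP) * 100
= 45 / (45 + 21)
= 45 / 66
= 0.6818
= 68.2%

68.2


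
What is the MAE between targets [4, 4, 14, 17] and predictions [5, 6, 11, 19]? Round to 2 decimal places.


Absolute errors: [1, 2, 3, 2]
Sum of absolute errors = 8
MAE = 8 / 4 = 2.00

2.00


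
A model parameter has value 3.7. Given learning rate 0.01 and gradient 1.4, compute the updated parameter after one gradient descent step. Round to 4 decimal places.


w_new = w_old - lr * gradient
= 3.7 - 0.01 * 1.4
= 3.7 - (0.014)
= 3.6860

3.6860


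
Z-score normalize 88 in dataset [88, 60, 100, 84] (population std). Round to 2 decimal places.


Mean = (88 + 60 + 100 + 84) / 4 = 83.0
Variance = sum((x_i - mean)^2) / n = 211.0
Std = sqrt(211.0) = 14.5258
Z = (x - mean) / std
= (88 - 83.0) / 14.5258
= 5.0 / 14.5258
= 0.34

0.34


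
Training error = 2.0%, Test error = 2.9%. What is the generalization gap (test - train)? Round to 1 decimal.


Generalization gap = test_error - train_error
= 2.9 - 2.0
= 0.9%
A small gap suggests good generalization.

0.9


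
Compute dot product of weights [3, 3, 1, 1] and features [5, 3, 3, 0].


Element-wise products:
3 * 5 = 15
3 * 3 = 9
1 * 3 = 3
1 * 0 = 0
Sum = 15 + 9 + 3 + 0
= 27

27


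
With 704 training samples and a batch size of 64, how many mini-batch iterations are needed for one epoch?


Iterations per epoch = dataset_size / batch_size
= 704 / 64
= 11

11


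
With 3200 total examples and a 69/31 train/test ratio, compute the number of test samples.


Train samples = 3200 * 69% = 2208
Test samples = 3200 - 2208
= 992

992


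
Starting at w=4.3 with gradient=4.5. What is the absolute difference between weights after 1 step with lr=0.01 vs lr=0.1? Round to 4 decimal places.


With lr=0.01: w_new = 4.3 - 0.01 * 4.5 = 4.255
With lr=0.1: w_new = 4.3 - 0.1 * 4.5 = 3.85
Absolute difference = |4.255 - 3.85|
= 0.4050

0.4050


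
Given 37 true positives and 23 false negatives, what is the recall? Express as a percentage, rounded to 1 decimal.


Recall = TP / (TP + FN) * 100
= 37 / (37 + 23)
= 37 / 60
= 0.6167
= 61.7%

61.7


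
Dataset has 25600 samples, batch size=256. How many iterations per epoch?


Iterations per epoch = dataset_size / batch_size
= 25600 / 256
= 100

100


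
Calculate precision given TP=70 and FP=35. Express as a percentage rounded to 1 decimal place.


Precision = TP / (TP + FP) * 100
= 70 / (70 + 35)
= 70 / 105
= 0.6667
= 66.7%

66.7


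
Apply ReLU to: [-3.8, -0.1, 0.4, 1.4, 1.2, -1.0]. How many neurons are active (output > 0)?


ReLU(x) = max(0, x) for each element:
ReLU(-3.8) = 0
ReLU(-0.1) = 0
ReLU(0.4) = 0.4
ReLU(1.4) = 1.4
ReLU(1.2) = 1.2
ReLU(-1.0) = 0
Active neurons (>0): 3

3


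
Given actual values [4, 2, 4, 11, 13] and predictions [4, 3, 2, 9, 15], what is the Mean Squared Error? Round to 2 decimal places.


Differences: [0, -1, 2, 2, -2]
Squared errors: [0, 1, 4, 4, 4]
Sum of squared errors = 13
MSE = 13 / 5 = 2.60

2.60


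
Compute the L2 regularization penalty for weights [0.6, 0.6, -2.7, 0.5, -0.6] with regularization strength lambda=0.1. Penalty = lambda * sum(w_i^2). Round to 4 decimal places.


Squaring each weight:
0.6^2 = 0.36
0.6^2 = 0.36
(-2.7)^2 = 7.29
0.5^2 = 0.25
(-0.6)^2 = 0.36
Sum of squares = 8.62
Penalty = 0.1 * 8.62 = 0.8620

0.8620


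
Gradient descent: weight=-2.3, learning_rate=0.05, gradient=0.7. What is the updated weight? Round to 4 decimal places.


w_new = w_old - lr * gradient
= -2.3 - 0.05 * 0.7
= -2.3 - (0.035)
= -2.3350

-2.3350


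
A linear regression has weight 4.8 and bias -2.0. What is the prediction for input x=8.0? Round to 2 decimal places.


y = 4.8 * 8.0 + (-2.0)
= 38.4 + (-2.0)
= 36.40

36.40


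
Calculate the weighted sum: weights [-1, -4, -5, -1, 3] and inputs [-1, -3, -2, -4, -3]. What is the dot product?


Element-wise products:
-1 * -1 = 1
-4 * -3 = 12
-5 * -2 = 10
-1 * -4 = 4
3 * -3 = -9
Sum = 1 + 12 + 10 + 4 + -9
= 18

18


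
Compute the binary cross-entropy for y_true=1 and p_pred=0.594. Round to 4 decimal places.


For y=1: Loss = -log(p)
= -log(0.594)
= -(-0.5209)
= 0.5209

0.5209


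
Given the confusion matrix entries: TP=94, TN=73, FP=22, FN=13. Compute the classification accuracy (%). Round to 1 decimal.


Accuracy = (TP + TN) / (TP + TN + FP + FN) * 100
= (94 + 73) / (94 + 73 + 22 + 13)
= 167 / 202
= 0.8267
= 82.7%

82.7


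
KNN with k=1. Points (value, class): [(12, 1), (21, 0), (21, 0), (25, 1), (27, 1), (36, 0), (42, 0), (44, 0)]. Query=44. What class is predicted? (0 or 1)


Distances from query 44:
Point 44 (class 0): distance = 0
K=1 nearest neighbors: classes = [0]
Votes for class 1: 0 / 1
Majority vote => class 0

0


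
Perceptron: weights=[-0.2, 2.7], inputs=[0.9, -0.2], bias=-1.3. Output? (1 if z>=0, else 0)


z = w . x + b
= -0.2*0.9 + 2.7*-0.2 + -1.3
= -0.18 + -0.54 + -1.3
= -0.72 + -1.3
= -2.02
Since z = -2.02 < 0, output = 0

0


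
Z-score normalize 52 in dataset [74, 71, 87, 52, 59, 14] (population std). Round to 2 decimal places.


Mean = (74 + 71 + 87 + 52 + 59 + 14) / 6 = 59.5
Variance = sum((x_i - mean)^2) / n = 537.5833
Std = sqrt(537.5833) = 23.1858
Z = (x - mean) / std
= (52 - 59.5) / 23.1858
= -7.5 / 23.1858
= -0.32

-0.32


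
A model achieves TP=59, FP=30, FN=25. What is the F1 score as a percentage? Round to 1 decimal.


Precision = TP / (TP + FP) = 59 / 89 = 0.6629
Recall = TP / (TP + FN) = 59 / 84 = 0.7024
F1 = 2 * P * R / (P + R)
= 2 * 0.6629 * 0.7024 / (0.6629 + 0.7024)
= 0.9312 / 1.3653
= 0.6821
As percentage: 68.2%

68.2


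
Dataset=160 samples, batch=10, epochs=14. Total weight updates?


Iterations per epoch = 160 / 10 = 16
Total updates = iterations_per_epoch * epochs
= 16 * 14
= 224

224


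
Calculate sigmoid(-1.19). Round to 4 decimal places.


sigmoid(z) = 1 / (1 + exp(-z))
exp(-(-1.19)) = exp(1.19) = 3.2871
1 + 3.2871 = 4.2871
1 / 4.2871 = 0.2333

0.2333


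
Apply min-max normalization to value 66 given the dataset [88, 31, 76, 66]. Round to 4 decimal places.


Min = 31, Max = 88
Range = 88 - 31 = 57
Scaled = (x - min) / (max - min)
= (66 - 31) / 57
= 35 / 57
= 0.6140

0.6140


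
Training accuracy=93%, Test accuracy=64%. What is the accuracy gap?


Gap = train_accuracy - test_accuracy
= 93 - 64
= 29%
This large gap strongly indicates overfitting.

29


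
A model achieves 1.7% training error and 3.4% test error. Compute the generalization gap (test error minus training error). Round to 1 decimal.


Generalization gap = test_error - train_error
= 3.4 - 1.7
= 1.7%
A small gap suggests good generalization.

1.7


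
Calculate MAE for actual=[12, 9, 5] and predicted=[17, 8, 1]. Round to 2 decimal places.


Absolute errors: [5, 1, 4]
Sum of absolute errors = 10
MAE = 10 / 3 = 3.33

3.33


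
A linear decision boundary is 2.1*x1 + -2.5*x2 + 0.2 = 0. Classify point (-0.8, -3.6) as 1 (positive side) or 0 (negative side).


Compute 2.1 * -0.8 + -2.5 * -3.6 + 0.2
= -1.68 + 9.0 + 0.2
= 7.52
Since 7.52 >= 0, the point is on the positive side.

1


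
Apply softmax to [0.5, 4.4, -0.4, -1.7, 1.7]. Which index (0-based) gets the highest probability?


Softmax is a monotonic transformation, so it preserves the argmax.
We need to find the index of the maximum logit.
Index 0: 0.5
Index 1: 4.4
Index 2: -0.4
Index 3: -1.7
Index 4: 1.7
Maximum logit = 4.4 at index 1

1


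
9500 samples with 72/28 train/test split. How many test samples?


Train samples = 9500 * 72% = 6840
Test samples = 9500 - 6840
= 2660

2660


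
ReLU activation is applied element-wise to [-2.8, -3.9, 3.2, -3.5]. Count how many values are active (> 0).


ReLU(x) = max(0, x) for each element:
ReLU(-2.8) = 0
ReLU(-3.9) = 0
ReLU(3.2) = 3.2
ReLU(-3.5) = 0
Active neurons (>0): 1

1


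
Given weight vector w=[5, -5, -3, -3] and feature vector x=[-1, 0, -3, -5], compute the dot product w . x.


Element-wise products:
5 * -1 = -5
-5 * 0 = 0
-3 * -3 = 9
-3 * -5 = 15
Sum = -5 + 0 + 9 + 15
= 19

19


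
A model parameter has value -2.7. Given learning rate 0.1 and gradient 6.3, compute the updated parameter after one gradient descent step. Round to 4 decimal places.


w_new = w_old - lr * gradient
= -2.7 - 0.1 * 6.3
= -2.7 - (0.63)
= -3.3300

-3.3300


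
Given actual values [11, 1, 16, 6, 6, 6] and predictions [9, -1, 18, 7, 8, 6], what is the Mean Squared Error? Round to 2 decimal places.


Differences: [2, 2, -2, -1, -2, 0]
Squared errors: [4, 4, 4, 1, 4, 0]
Sum of squared errors = 17
MSE = 17 / 6 = 2.83

2.83


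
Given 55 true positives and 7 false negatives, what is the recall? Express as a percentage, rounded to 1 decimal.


Recall = TP / (TP + FN) * 100
= 55 / (55 + 7)
= 55 / 62
= 0.8871
= 88.7%

88.7


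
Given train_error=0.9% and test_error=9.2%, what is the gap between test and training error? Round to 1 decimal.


Generalization gap = test_error - train_error
= 9.2 - 0.9
= 8.3%
A moderate gap.

8.3


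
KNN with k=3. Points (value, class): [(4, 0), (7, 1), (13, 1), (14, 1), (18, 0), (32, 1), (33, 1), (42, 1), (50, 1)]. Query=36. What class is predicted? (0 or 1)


Distances from query 36:
Point 33 (class 1): distance = 3
Point 32 (class 1): distance = 4
Point 42 (class 1): distance = 6
K=3 nearest neighbors: classes = [1, 1, 1]
Votes for class 1: 3 / 3
Majority vote => class 1

1


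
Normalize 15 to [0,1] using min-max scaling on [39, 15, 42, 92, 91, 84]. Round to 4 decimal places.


Min = 15, Max = 92
Range = 92 - 15 = 77
Scaled = (x - min) / (max - min)
= (15 - 15) / 77
= 0 / 77
= 0.0000

0.0000


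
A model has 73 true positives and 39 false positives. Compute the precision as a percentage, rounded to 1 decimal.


Precision = TP / (TP + FP) * 100
= 73 / (73 + 39)
= 73 / 112
= 0.6518
= 65.2%

65.2


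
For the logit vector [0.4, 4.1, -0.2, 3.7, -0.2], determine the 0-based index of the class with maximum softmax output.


Softmax is a monotonic transformation, so it preserves the argmax.
We need to find the index of the maximum logit.
Index 0: 0.4
Index 1: 4.1
Index 2: -0.2
Index 3: 3.7
Index 4: -0.2
Maximum logit = 4.1 at index 1

1


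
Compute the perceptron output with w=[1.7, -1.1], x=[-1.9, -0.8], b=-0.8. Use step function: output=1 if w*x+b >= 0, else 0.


z = w . x + b
= 1.7*-1.9 + -1.1*-0.8 + -0.8
= -3.23 + 0.88 + -0.8
= -2.35 + -0.8
= -3.15
Since z = -3.15 < 0, output = 0

0


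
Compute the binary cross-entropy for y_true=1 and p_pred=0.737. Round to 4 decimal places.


For y=1: Loss = -log(p)
= -log(0.737)
= -(-0.3052)
= 0.3052

0.3052


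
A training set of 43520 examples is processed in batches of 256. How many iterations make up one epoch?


Iterations per epoch = dataset_size / batch_size
= 43520 / 256
= 170

170


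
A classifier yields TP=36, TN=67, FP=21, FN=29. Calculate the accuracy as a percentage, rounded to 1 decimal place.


Accuracy = (TP + TN) / (TP + TN + FP + FN) * 100
= (36 + 67) / (36 + 67 + 21 + 29)
= 103 / 153
= 0.6732
= 67.3%

67.3


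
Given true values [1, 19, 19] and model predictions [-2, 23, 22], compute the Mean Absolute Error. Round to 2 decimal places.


Absolute errors: [3, 4, 3]
Sum of absolute errors = 10
MAE = 10 / 3 = 3.33

3.33


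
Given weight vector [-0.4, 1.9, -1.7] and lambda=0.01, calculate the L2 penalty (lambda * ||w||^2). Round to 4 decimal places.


Squaring each weight:
(-0.4)^2 = 0.16
1.9^2 = 3.61
(-1.7)^2 = 2.89
Sum of squares = 6.66
Penalty = 0.01 * 6.66 = 0.0666

0.0666


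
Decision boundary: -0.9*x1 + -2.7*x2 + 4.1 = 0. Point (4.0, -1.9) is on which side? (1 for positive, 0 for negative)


Compute -0.9 * 4.0 + -2.7 * -1.9 + 4.1
= -3.6 + 5.13 + 4.1
= 5.63
Since 5.63 >= 0, the point is on the positive side.

1


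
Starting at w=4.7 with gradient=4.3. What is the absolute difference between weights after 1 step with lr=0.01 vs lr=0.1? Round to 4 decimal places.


With lr=0.01: w_new = 4.7 - 0.01 * 4.3 = 4.657
With lr=0.1: w_new = 4.7 - 0.1 * 4.3 = 4.27
Absolute difference = |4.657 - 4.27|
= 0.3870

0.3870


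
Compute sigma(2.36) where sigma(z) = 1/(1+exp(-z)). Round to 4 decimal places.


sigmoid(z) = 1 / (1 + exp(-z))
exp(-(2.36)) = exp(-2.36) = 0.0944
1 + 0.0944 = 1.0944
1 / 1.0944 = 0.9137

0.9137


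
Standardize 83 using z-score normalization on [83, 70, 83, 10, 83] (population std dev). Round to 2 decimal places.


Mean = (83 + 70 + 83 + 10 + 83) / 5 = 65.8
Variance = sum((x_i - mean)^2) / n = 803.76
Std = sqrt(803.76) = 28.3507
Z = (x - mean) / std
= (83 - 65.8) / 28.3507
= 17.2 / 28.3507
= 0.61

0.61


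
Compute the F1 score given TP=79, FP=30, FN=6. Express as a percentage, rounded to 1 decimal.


Precision = TP / (TP + FP) = 79 / 109 = 0.7248
Recall = TP / (TP + FN) = 79 / 85 = 0.9294
F1 = 2 * P * R / (P + R)
= 2 * 0.7248 * 0.9294 / (0.7248 + 0.9294)
= 1.3472 / 1.6542
= 0.8144
As percentage: 81.4%

81.4


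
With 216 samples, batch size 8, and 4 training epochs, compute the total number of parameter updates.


Iterations per epoch = 216 / 8 = 27
Total updates = iterations_per_epoch * epochs
= 27 * 4
= 108

108


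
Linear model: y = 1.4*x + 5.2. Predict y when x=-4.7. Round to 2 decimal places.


y = 1.4 * -4.7 + (5.2)
= -6.58 + (5.2)
= -1.38

-1.38


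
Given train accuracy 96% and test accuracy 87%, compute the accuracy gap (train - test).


Gap = train_accuracy - test_accuracy
= 96 - 87
= 9%
This moderate gap may indicate mild overfitting.

9


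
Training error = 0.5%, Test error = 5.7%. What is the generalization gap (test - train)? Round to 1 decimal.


Generalization gap = test_error - train_error
= 5.7 - 0.5
= 5.2%
A moderate gap.

5.2


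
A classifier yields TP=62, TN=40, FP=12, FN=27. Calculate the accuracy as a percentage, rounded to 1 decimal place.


Accuracy = (TP + TN) / (TP + TN + FP + FN) * 100
= (62 + 40) / (62 + 40 + 12 + 27)
= 102 / 141
= 0.7234
= 72.3%

72.3


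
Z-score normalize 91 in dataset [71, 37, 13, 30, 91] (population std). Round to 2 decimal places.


Mean = (71 + 37 + 13 + 30 + 91) / 5 = 48.4
Variance = sum((x_i - mean)^2) / n = 809.44
Std = sqrt(809.44) = 28.4507
Z = (x - mean) / std
= (91 - 48.4) / 28.4507
= 42.6 / 28.4507
= 1.50

1.50


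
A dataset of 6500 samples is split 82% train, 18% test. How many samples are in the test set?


Train samples = 6500 * 82% = 5330
Test samples = 6500 - 5330
= 1170

1170


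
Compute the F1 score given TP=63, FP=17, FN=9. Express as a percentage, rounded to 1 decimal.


Precision = TP / (TP + FP) = 63 / 80 = 0.7875
Recall = TP / (TP + FN) = 63 / 72 = 0.875
F1 = 2 * P * R / (P + R)
= 2 * 0.7875 * 0.875 / (0.7875 + 0.875)
= 1.3781 / 1.6625
= 0.8289
As percentage: 82.9%

82.9


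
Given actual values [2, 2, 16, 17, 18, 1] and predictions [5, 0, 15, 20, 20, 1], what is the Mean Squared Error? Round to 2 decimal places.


Differences: [-3, 2, 1, -3, -2, 0]
Squared errors: [9, 4, 1, 9, 4, 0]
Sum of squared errors = 27
MSE = 27 / 6 = 4.50

4.50


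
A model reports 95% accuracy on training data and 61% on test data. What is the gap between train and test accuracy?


Gap = train_accuracy - test_accuracy
= 95 - 61
= 34%
This large gap strongly indicates overfitting.

34


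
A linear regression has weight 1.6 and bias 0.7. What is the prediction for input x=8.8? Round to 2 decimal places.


y = 1.6 * 8.8 + (0.7)
= 14.08 + (0.7)
= 14.78

14.78


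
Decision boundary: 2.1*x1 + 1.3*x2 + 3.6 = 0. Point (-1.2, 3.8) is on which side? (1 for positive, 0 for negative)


Compute 2.1 * -1.2 + 1.3 * 3.8 + 3.6
= -2.52 + 4.94 + 3.6
= 6.02
Since 6.02 >= 0, the point is on the positive side.

1


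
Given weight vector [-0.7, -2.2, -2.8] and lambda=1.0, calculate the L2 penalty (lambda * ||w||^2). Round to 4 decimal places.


Squaring each weight:
(-0.7)^2 = 0.49
(-2.2)^2 = 4.84
(-2.8)^2 = 7.84
Sum of squares = 13.17
Penalty = 1.0 * 13.17 = 13.1700

13.1700


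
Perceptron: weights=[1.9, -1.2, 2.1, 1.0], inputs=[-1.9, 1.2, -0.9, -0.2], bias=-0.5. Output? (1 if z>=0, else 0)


z = w . x + b
= 1.9*-1.9 + -1.2*1.2 + 2.1*-0.9 + 1.0*-0.2 + -0.5
= -3.61 + -1.44 + -1.89 + -0.2 + -0.5
= -7.14 + -0.5
= -7.64
Since z = -7.64 < 0, output = 0

0


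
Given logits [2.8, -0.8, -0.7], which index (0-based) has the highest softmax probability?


Softmax is a monotonic transformation, so it preserves the argmax.
We need to find the index of the maximum logit.
Index 0: 2.8
Index 1: -0.8
Index 2: -0.7
Maximum logit = 2.8 at index 0

0


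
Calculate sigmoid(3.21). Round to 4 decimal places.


sigmoid(z) = 1 / (1 + exp(-z))
exp(-(3.21)) = exp(-3.21) = 0.0404
1 + 0.0404 = 1.0404
1 / 1.0404 = 0.9612

0.9612


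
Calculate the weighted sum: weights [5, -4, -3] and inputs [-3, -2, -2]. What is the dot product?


Element-wise products:
5 * -3 = -15
-4 * -2 = 8
-3 * -2 = 6
Sum = -15 + 8 + 6
= -1

-1


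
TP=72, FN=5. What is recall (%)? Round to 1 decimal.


Recall = TP / (TP + FN) * 100
= 72 / (72 + 5)
= 72 / 77
= 0.9351
= 93.5%

93.5


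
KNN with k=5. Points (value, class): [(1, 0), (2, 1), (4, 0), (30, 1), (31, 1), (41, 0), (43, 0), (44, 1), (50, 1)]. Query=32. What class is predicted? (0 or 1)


Distances from query 32:
Point 31 (class 1): distance = 1
Point 30 (class 1): distance = 2
Point 41 (class 0): distance = 9
Point 43 (class 0): distance = 11
Point 44 (class 1): distance = 12
K=5 nearest neighbors: classes = [1, 1, 0, 0, 1]
Votes for class 1: 3 / 5
Majority vote => class 1

1


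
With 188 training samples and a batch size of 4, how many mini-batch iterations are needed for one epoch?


Iterations per epoch = dataset_size / batch_size
= 188 / 4
= 47

47


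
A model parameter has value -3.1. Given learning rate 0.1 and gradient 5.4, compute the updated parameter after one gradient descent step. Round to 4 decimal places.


w_new = w_old - lr * gradient
= -3.1 - 0.1 * 5.4
= -3.1 - (0.54)
= -3.6400

-3.6400


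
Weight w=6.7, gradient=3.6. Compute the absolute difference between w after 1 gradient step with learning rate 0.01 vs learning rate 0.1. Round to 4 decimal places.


With lr=0.01: w_new = 6.7 - 0.01 * 3.6 = 6.664
With lr=0.1: w_new = 6.7 - 0.1 * 3.6 = 6.34
Absolute difference = |6.664 - 6.34|
= 0.3240

0.3240


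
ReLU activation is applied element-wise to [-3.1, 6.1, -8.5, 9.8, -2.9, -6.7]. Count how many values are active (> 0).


ReLU(x) = max(0, x) for each element:
ReLU(-3.1) = 0
ReLU(6.1) = 6.1
ReLU(-8.5) = 0
ReLU(9.8) = 9.8
ReLU(-2.9) = 0
ReLU(-6.7) = 0
Active neurons (>0): 2

2


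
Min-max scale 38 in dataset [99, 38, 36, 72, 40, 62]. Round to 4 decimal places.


Min = 36, Max = 99
Range = 99 - 36 = 63
Scaled = (x - min) / (max - min)
= (38 - 36) / 63
= 2 / 63
= 0.0317

0.0317


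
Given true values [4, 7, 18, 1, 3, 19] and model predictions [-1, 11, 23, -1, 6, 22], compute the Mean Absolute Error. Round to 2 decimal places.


Absolute errors: [5, 4, 5, 2, 3, 3]
Sum of absolute errors = 22
MAE = 22 / 6 = 3.67

3.67


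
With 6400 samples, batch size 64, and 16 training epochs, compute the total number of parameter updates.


Iterations per epoch = 6400 / 64 = 100
Total updates = iterations_per_epoch * epochs
= 100 * 16
= 1600

1600


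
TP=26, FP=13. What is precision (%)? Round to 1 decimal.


Precision = TP / (TP + FP) * 100
= 26 / (26 + 13)
= 26 / 39
= 0.6667
= 66.7%

66.7


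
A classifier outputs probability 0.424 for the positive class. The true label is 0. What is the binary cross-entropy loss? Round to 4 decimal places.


For y=0: Loss = -log(1-p)
= -log(1 - 0.424)
= -log(0.576)
= -(-0.5516)
= 0.5516

0.5516


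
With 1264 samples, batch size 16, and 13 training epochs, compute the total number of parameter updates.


Iterations per epoch = 1264 / 16 = 79
Total updates = iterations_per_epoch * epochs
= 79 * 13
= 1027

1027


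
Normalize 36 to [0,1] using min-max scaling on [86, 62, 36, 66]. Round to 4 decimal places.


Min = 36, Max = 86
Range = 86 - 36 = 50
Scaled = (x - min) / (max - min)
= (36 - 36) / 50
= 0 / 50
= 0.0000

0.0000


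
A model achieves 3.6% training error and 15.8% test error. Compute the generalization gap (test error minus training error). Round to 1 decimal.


Generalization gap = test_error - train_error
= 15.8 - 3.6
= 12.2%
A large gap suggests overfitting.

12.2


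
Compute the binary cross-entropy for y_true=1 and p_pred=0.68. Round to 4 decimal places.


For y=1: Loss = -log(p)
= -log(0.68)
= -(-0.3857)
= 0.3857

0.3857


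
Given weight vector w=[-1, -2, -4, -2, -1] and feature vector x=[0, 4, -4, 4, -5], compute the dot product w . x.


Element-wise products:
-1 * 0 = 0
-2 * 4 = -8
-4 * -4 = 16
-2 * 4 = -8
-1 * -5 = 5
Sum = 0 + -8 + 16 + -8 + 5
= 5

5


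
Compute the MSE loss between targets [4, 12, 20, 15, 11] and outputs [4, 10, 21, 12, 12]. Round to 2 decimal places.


Differences: [0, 2, -1, 3, -1]
Squared errors: [0, 4, 1, 9, 1]
Sum of squared errors = 15
MSE = 15 / 5 = 3.00

3.00


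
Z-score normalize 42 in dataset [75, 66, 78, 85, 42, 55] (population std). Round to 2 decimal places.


Mean = (75 + 66 + 78 + 85 + 42 + 55) / 6 = 66.8333
Variance = sum((x_i - mean)^2) / n = 213.1389
Std = sqrt(213.1389) = 14.5993
Z = (x - mean) / std
= (42 - 66.8333) / 14.5993
= -24.8333 / 14.5993
= -1.70

-1.70


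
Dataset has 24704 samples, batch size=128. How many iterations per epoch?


Iterations per epoch = dataset_size / batch_size
= 24704 / 128
= 193

193


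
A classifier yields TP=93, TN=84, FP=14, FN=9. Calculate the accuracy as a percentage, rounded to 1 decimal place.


Accuracy = (TP + TN) / (TP + TN + FP + FN) * 100
= (93 + 84) / (93 + 84 + 14 + 9)
= 177 / 200
= 0.885
= 88.5%

88.5


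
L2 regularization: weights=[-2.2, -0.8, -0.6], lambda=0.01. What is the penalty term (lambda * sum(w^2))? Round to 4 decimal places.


Squaring each weight:
(-2.2)^2 = 4.84
(-0.8)^2 = 0.64
(-0.6)^2 = 0.36
Sum of squares = 5.84
Penalty = 0.01 * 5.84 = 0.0584

0.0584


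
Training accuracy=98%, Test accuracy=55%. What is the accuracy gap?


Gap = train_accuracy - test_accuracy
= 98 - 55
= 43%
This large gap strongly indicates overfitting.

43


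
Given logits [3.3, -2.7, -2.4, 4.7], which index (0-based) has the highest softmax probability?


Softmax is a monotonic transformation, so it preserves the argmax.
We need to find the index of the maximum logit.
Index 0: 3.3
Index 1: -2.7
Index 2: -2.4
Index 3: 4.7
Maximum logit = 4.7 at index 3

3


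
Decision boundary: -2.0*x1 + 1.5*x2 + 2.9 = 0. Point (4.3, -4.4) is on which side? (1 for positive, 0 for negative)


Compute -2.0 * 4.3 + 1.5 * -4.4 + 2.9
= -8.6 + -6.6 + 2.9
= -12.3
Since -12.3 < 0, the point is on the negative side.

0


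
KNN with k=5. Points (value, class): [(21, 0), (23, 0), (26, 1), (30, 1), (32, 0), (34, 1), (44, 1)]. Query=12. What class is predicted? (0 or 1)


Distances from query 12:
Point 21 (class 0): distance = 9
Point 23 (class 0): distance = 11
Point 26 (class 1): distance = 14
Point 30 (class 1): distance = 18
Point 32 (class 0): distance = 20
K=5 nearest neighbors: classes = [0, 0, 1, 1, 0]
Votes for class 1: 2 / 5
Majority vote => class 0

0


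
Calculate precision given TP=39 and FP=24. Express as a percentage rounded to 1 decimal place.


Precision = TP / (TP + FP) * 100
= 39 / (39 + 24)
= 39 / 63
= 0.619
= 61.9%

61.9


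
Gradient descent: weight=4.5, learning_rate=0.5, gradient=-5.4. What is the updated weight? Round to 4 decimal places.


w_new = w_old - lr * gradient
= 4.5 - 0.5 * -5.4
= 4.5 - (-2.7)
= 7.2000

7.2000


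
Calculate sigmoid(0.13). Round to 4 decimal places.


sigmoid(z) = 1 / (1 + exp(-z))
exp(-(0.13)) = exp(-0.13) = 0.8781
1 + 0.8781 = 1.8781
1 / 1.8781 = 0.5325

0.5325


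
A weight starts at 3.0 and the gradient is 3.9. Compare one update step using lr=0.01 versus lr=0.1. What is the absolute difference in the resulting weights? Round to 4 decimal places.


With lr=0.01: w_new = 3.0 - 0.01 * 3.9 = 2.961
With lr=0.1: w_new = 3.0 - 0.1 * 3.9 = 2.61
Absolute difference = |2.961 - 2.61|
= 0.3510

0.3510


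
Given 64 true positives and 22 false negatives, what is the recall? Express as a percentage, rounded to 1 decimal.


Recall = TP / (TP + FN) * 100
= 64 / (64 + 22)
= 64 / 86
= 0.7442
= 74.4%

74.4


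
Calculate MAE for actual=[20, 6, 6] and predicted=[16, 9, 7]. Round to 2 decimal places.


Absolute errors: [4, 3, 1]
Sum of absolute errors = 8
MAE = 8 / 3 = 2.67

2.67


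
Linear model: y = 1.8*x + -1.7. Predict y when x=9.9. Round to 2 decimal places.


y = 1.8 * 9.9 + (-1.7)
= 17.82 + (-1.7)
= 16.12

16.12


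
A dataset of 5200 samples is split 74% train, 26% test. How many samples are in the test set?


Train samples = 5200 * 74% = 3848
Test samples = 5200 - 3848
= 1352

1352


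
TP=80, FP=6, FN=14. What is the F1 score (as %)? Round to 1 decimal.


Precision = TP / (TP + FP) = 80 / 86 = 0.9302
Recall = TP / (TP + FN) = 80 / 94 = 0.8511
F1 = 2 * P * R / (P + R)
= 2 * 0.9302 * 0.8511 / (0.9302 + 0.8511)
= 1.5834 / 1.7813
= 0.8889
As percentage: 88.9%

88.9


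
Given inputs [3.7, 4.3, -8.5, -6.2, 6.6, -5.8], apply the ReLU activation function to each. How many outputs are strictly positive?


ReLU(x) = max(0, x) for each element:
ReLU(3.7) = 3.7
ReLU(4.3) = 4.3
ReLU(-8.5) = 0
ReLU(-6.2) = 0
ReLU(6.6) = 6.6
ReLU(-5.8) = 0
Active neurons (>0): 3

3


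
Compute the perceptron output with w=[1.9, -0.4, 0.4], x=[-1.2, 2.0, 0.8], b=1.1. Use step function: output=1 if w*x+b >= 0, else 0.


z = w . x + b
= 1.9*-1.2 + -0.4*2.0 + 0.4*0.8 + 1.1
= -2.28 + -0.8 + 0.32 + 1.1
= -2.76 + 1.1
= -1.66
Since z = -1.66 < 0, output = 0

0


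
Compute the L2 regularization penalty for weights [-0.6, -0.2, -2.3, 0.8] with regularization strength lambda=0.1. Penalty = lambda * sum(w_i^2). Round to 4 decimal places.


Squaring each weight:
(-0.6)^2 = 0.36
(-0.2)^2 = 0.04
(-2.3)^2 = 5.29
0.8^2 = 0.64
Sum of squares = 6.33
Penalty = 0.1 * 6.33 = 0.6330

0.6330


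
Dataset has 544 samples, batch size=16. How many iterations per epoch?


Iterations per epoch = dataset_size / batch_size
= 544 / 16
= 34

34


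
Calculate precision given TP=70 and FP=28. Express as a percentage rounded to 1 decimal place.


Precision = TP / (TP + FP) * 100
= 70 / (70 + 28)
= 70 / 98
= 0.7143
= 71.4%

71.4


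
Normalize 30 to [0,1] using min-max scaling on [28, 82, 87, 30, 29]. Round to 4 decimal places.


Min = 28, Max = 87
Range = 87 - 28 = 59
Scaled = (x - min) / (max - min)
= (30 - 28) / 59
= 2 / 59
= 0.0339

0.0339


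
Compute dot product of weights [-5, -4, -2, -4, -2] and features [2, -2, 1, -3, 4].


Element-wise products:
-5 * 2 = -10
-4 * -2 = 8
-2 * 1 = -2
-4 * -3 = 12
-2 * 4 = -8
Sum = -10 + 8 + -2 + 12 + -8
= 0

0


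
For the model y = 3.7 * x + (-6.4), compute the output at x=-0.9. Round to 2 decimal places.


y = 3.7 * -0.9 + (-6.4)
= -3.33 + (-6.4)
= -9.73

-9.73
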